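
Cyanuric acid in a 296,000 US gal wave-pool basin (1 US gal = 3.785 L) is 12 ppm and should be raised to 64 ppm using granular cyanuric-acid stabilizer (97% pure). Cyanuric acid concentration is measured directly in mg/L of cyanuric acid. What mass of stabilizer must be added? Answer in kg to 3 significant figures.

60.1 kg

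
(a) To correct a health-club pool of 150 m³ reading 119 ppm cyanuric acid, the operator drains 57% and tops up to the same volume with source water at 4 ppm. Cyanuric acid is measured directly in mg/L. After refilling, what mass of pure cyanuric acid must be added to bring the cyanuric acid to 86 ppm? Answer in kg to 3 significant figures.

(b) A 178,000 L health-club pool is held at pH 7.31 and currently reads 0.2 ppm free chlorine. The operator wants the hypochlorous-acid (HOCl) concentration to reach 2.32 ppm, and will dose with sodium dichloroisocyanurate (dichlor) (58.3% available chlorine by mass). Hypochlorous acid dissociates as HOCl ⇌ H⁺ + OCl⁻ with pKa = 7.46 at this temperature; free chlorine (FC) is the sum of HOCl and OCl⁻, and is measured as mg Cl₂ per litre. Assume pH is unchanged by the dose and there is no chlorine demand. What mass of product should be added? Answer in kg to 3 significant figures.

(a) 4.88 kg; (b) 1.15 kg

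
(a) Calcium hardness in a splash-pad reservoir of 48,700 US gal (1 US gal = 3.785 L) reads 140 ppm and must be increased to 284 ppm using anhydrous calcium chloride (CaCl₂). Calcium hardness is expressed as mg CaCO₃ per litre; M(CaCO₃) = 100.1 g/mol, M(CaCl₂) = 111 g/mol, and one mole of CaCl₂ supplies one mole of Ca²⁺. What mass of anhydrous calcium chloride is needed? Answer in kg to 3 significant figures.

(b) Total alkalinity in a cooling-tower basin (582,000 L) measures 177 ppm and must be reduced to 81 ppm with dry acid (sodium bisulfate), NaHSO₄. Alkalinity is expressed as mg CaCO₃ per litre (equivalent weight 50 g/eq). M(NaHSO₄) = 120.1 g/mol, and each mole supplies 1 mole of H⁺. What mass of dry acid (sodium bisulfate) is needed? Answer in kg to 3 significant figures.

(a) 29.4 kg; (b) 134 kg

(a) Volume: 48,700 US gal × 3.785 L/gal = 184,330 L.
(a) Hardness to add: (284 − 140) = 144 mg/L as CaCO₃ × 184,330 L = 26,540 g as CaCO₃.
(a) Moles of Ca²⁺ (1 mol Ca²⁺ ≡ 1 mol CaCO₃): 26,540 / 100.1 g/mol = 265.2 mol.
(a) Mass of CaCl₂: 265.2 × 111 = 29,430 g.

(b) Alkalinity to neutralize: (177 − 81) = 96 mg/L as CaCO₃ × 582,000 L = 55,870 g as CaCO₃.
(b) Equivalents of H⁺ required: 55,870 ÷ 50 g/eq = 1117 eq = 1117 mol NaHSO₄.
(b) Mass of NaHSO₄: 1117 × 120.1 = 134,200 g.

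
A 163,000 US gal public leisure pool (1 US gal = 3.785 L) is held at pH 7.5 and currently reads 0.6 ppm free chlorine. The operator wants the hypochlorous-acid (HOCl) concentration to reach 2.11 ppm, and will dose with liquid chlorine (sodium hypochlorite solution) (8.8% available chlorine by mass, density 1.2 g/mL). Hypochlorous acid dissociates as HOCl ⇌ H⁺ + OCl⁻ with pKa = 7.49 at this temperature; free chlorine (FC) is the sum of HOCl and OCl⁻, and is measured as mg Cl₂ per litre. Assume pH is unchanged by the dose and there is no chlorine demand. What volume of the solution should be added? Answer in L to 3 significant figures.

Volume: 163,000 US gal × 3.785 L/gal = 616,955 L.
[OCl⁻]/[HOCl] = 10^(pH − pKa) = 10^(7.5 − 7.49) = 1.023; fraction as HOCl = 1/(1 + 1.023) = 0.4942.
Free chlorine required for 2.11 ppm HOCl: 2.11 / 0.4942 = 4.269 ppm.
FC to add: 4.269 − 0.6 = 3.669 mg/L as Cl₂.
Cl₂ equivalent: 3.669 mg/L × 616,955 L = 2264 g.
Product at 8.8% available Cl: 2264 / 0.088 = 25,720 g.
Volume: 25,720 g ÷ 1.2 g/mL = 21,440 mL.

21.4 L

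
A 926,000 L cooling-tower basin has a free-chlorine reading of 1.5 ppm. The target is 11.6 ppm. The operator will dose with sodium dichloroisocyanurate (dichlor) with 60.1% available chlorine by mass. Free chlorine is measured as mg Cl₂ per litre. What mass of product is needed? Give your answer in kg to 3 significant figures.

Chlorine deficit: 11.6 − 1.5 = 10.1 ppm = 10.1 mg/L as Cl₂.
Cl₂ equivalent needed: 10.1 mg/L × 926,000 L = 9,353,000 mg = 9353 g.
Product at 60.1% available chlorine: 9353 / 0.601 = 15,560 g.

15.6 kg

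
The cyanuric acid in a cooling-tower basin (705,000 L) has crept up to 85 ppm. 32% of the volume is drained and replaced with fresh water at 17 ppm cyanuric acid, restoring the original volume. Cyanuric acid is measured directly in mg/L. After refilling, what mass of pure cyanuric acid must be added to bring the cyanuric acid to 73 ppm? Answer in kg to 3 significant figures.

6.88 kg

After draining 32% and refilling: 85 × 0.68 + 17 × 0.32 = 63.24 ppm.
Deficit to target: 73 − 63.24 = 9.76 mg/L.
Mass: 9.76 mg/L × 705,000 L = 6881 g cyanuric acid.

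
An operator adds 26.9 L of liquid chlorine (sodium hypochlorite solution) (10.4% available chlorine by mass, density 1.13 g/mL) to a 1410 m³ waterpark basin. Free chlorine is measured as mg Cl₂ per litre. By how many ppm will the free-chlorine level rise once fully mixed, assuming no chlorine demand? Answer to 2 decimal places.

Volume: 1410 m³ = 1,410,000 L.
Mass of solution: 26.9 L × 1000 mL/L × 1.13 g/mL = 30,400 g.
Available chlorine delivered: 30,400 g × 0.104 = 3161 g as Cl₂.
Concentration rise: 3161 g / 1,410,000 L = 2.242 mg/L = 2.24 ppm.

2.24 ppm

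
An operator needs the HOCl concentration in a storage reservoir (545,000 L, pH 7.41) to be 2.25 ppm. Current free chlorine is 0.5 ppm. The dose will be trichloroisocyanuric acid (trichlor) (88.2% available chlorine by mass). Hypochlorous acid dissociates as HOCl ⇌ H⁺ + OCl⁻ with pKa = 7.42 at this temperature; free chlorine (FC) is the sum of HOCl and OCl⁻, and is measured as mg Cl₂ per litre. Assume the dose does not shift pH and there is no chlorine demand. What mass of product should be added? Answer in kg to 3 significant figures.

2.44 kg

[OCl⁻]/[HOCl] = 10^(pH − pKa) = 10^(7.41 − 7.42) = 0.9772; fraction as HOCl = 1/(1 + 0.9772) = 0.5058.
Free chlorine required for 2.25 ppm HOCl: 2.25 / 0.5058 = 4.449 ppm.
FC to add: 4.449 − 0.5 = 3.949 mg/L as Cl₂.
Cl₂ equivalent: 3.949 mg/L × 545,000 L = 2152 g.
Product at 88.2% available Cl: 2152 / 0.882 = 2440 g.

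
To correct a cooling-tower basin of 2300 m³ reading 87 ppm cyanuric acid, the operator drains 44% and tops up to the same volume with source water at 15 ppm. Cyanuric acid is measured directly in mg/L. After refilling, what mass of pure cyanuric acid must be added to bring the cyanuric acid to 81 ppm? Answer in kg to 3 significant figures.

59.1 kg

Volume: 2300 m³ = 2,300,000 L.
After draining 44% and refilling: 87 × 0.56 + 15 × 0.44 = 55.32 ppm.
Deficit to target: 81 − 55.32 = 25.68 mg/L.
Mass: 25.68 mg/L × 2,300,000 L = 59,060 g cyanuric acid.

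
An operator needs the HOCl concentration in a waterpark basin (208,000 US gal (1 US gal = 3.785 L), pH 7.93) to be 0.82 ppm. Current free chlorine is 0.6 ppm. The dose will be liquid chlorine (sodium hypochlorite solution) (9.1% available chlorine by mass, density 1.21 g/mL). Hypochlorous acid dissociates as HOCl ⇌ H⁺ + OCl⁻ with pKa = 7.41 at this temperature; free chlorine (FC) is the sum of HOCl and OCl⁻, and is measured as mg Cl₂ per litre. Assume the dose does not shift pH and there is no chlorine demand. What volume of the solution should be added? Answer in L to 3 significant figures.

21.0 L

Volume: 208,000 US gal × 3.785 L/gal = 787,280 L.
[OCl⁻]/[HOCl] = 10^(pH − pKa) = 10^(7.93 − 7.41) = 3.311; fraction as HOCl = 1/(1 + 3.311) = 0.2319.
Free chlorine required for 0.82 ppm HOCl: 0.82 / 0.2319 = 3.535 ppm.
FC to add: 3.535 − 0.6 = 2.935 mg/L as Cl₂.
Cl₂ equivalent: 2.935 mg/L × 787,280 L = 2311 g.
Product at 9.1% available Cl: 2311 / 0.091 = 25,390 g.
Volume: 25,390 g ÷ 1.21 g/mL = 20,990 mL.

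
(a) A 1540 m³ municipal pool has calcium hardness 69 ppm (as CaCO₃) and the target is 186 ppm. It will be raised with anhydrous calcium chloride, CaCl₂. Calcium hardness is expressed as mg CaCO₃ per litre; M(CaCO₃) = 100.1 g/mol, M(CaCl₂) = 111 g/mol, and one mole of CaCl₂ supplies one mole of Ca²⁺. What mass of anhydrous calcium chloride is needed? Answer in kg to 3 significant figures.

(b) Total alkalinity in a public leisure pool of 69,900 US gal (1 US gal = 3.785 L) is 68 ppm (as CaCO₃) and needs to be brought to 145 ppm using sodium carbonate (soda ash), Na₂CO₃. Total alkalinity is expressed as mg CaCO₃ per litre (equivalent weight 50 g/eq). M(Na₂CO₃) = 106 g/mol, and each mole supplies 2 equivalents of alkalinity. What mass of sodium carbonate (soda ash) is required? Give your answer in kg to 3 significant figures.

(a) Volume: 1540 m³ = 1,540,000 L.
(a) Hardness to add: (186 − 69) = 117 mg/L as CaCO₃ × 1,540,000 L = 180,200 g as CaCO₃.
(a) Moles of Ca²⁺ (1 mol Ca²⁺ ≡ 1 mol CaCO₃): 180,200 / 100.1 g/mol = 1800 mol.
(a) Mass of CaCl₂: 1800 × 111 = 199,800 g.

(b) Volume: 69,900 US gal × 3.785 L/gal = 264,572 L.
(b) Alkalinity to add: (145 − 68) = 77 mg/L as CaCO₃ × 264,572 L = 20,370 g as CaCO₃.
(b) Equivalents: 20,370 g ÷ 50 g/eq = 407.4 eq.
(b) Each mole of Na₂CO₃ supplies 2 eq, so 407.4 / 2 = 203.7 mol.
(b) Mass: 203.7 mol × 106 g/mol = 21,590 g.

(a) 200 kg; (b) 21.6 kg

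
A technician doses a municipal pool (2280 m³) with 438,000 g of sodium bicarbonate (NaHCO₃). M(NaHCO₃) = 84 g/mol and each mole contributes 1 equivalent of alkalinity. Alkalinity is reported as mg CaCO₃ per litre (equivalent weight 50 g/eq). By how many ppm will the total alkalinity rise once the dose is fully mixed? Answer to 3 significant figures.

114 ppm

Volume: 2280 m³ = 2,280,000 L.
Moles of NaHCO₃: 438,000 g ÷ 84 g/mol = 5214 mol → 5214 eq of alkalinity.
As CaCO₃: 5214 eq × 50 g/eq = 260,700 g.
Rise: 260,700 g / 2,280,000 L × 1000 = 114.3 mg/L.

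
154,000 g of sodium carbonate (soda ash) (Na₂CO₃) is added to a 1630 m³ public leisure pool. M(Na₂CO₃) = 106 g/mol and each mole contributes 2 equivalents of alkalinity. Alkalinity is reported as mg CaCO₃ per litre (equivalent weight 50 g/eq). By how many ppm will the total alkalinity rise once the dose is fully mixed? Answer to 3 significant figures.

89.1 ppm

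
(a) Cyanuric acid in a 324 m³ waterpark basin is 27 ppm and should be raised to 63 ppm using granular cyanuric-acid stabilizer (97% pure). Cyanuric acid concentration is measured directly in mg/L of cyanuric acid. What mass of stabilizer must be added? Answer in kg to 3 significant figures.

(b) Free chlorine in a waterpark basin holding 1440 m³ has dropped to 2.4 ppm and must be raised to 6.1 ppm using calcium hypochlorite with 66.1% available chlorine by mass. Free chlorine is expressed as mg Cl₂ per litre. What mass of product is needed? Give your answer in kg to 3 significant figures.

(a) Volume: 324 m³ = 324,000 L.
(a) CYA to add: (63 − 27) = 36 mg/L × 324,000 L = 11,660 g cyanuric acid.
(a) At 97% purity: 11,660 / 0.97 = 12,020 g product.

(b) Volume: 1440 m³ = 1,440,000 L.
(b) Chlorine deficit: 6.1 − 2.4 = 3.7 ppm = 3.7 mg/L as Cl₂.
(b) Cl₂ equivalent needed: 3.7 mg/L × 1,440,000 L = 5,328,000 mg = 5328 g.
(b) Product at 66.1% available chlorine: 5328 / 0.661 = 8061 g.

(a) 12.0 kg; (b) 8.06 kg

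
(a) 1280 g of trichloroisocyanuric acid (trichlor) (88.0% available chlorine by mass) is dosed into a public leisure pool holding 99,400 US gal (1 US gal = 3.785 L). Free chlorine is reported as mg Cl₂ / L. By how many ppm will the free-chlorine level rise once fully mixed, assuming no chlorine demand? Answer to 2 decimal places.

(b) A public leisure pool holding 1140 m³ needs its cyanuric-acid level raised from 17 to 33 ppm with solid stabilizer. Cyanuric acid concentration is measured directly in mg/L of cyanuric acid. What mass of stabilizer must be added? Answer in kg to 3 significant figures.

(a) 2.99 ppm; (b) 18.2 kg

(a) Volume: 99,400 US gal × 3.785 L/gal = 376,229 L.
(a) Available chlorine delivered: 1280 g × 0.88 = 1126 g as Cl₂.
(a) Concentration rise: 1126 g / 376,229 L = 2.994 mg/L = 2.99 ppm.

(b) Volume: 1140 m³ = 1,140,000 L.
(b) CYA to add: (33 − 17) = 16 mg/L × 1,140,000 L = 18,240 g cyanuric acid.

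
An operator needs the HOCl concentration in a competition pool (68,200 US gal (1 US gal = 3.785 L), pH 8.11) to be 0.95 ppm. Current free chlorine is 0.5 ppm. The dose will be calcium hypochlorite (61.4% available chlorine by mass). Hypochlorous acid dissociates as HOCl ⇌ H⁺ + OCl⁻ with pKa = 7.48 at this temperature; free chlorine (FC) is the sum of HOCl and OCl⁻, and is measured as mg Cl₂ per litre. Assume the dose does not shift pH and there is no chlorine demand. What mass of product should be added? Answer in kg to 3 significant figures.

1.89 kg

Volume: 68,200 US gal × 3.785 L/gal = 258,137 L.
[OCl⁻]/[HOCl] = 10^(pH − pKa) = 10^(8.11 − 7.48) = 4.266; fraction as HOCl = 1/(1 + 4.266) = 0.1899.
Free chlorine required for 0.95 ppm HOCl: 0.95 / 0.1899 = 5.003 ppm.
FC to add: 5.003 − 0.5 = 4.503 mg/L as Cl₂.
Cl₂ equivalent: 4.503 mg/L × 258,137 L = 1162 g.
Product at 61.4% available Cl: 1162 / 0.614 = 1893 g.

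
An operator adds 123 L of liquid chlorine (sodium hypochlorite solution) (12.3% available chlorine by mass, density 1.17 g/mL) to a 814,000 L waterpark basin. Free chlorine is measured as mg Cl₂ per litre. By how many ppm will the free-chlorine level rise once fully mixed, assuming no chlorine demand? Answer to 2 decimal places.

21.75 ppm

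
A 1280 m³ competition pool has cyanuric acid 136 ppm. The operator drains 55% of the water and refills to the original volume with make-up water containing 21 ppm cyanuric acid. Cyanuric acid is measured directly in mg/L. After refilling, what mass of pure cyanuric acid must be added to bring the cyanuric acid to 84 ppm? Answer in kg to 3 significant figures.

14.4 kg

Volume: 1280 m³ = 1,280,000 L.
After draining 55% and refilling: 136 × 0.45 + 21 × 0.55 = 72.75 ppm.
Deficit to target: 84 − 72.75 = 11.25 mg/L.
Mass: 11.25 mg/L × 1,280,000 L = 14,400 g cyanuric acid.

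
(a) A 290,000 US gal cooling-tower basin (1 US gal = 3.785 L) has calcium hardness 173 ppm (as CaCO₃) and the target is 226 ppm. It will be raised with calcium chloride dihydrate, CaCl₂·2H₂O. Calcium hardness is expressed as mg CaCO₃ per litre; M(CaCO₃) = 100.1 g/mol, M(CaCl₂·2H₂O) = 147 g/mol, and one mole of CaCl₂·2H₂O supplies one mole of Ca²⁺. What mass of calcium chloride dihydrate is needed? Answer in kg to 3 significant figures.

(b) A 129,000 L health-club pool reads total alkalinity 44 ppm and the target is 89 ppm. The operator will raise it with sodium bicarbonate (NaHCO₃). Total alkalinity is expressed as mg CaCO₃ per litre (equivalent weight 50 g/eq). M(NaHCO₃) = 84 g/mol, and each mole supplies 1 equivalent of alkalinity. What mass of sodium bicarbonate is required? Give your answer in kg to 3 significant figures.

(a) 85.4 kg; (b) 9.75 kg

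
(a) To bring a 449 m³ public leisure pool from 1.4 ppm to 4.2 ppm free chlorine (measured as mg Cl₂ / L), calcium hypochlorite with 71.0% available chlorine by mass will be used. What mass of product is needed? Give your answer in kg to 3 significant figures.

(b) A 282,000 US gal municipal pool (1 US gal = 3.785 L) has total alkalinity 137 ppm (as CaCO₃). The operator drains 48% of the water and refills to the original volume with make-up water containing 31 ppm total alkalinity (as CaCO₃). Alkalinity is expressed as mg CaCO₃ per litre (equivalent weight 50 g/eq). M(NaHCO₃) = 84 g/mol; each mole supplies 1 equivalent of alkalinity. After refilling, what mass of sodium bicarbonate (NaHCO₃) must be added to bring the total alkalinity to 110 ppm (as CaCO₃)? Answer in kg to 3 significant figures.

(a) Volume: 449 m³ = 449,000 L.
(a) Chlorine deficit: 4.2 − 1.4 = 2.8 ppm = 2.8 mg/L as Cl₂.
(a) Cl₂ equivalent needed: 2.8 mg/L × 449,000 L = 1,257,000 mg = 1257 g.
(a) Product at 71.0% available chlorine: 1257 / 0.71 = 1771 g.

(b) Volume: 282,000 US gal × 3.785 L/gal = 1,067,370 L.
(b) After draining 48% and refilling: 137 × 0.52 + 31 × 0.48 = 86.12 ppm.
(b) Deficit to target: 110 − 86.12 = 23.88 mg/L.
(b) As CaCO₃: 23.88 mg/L × 1,067,370 L = 25,490 g; ÷ 50 g/eq ÷ 1 = 509.8 mol NaHCO₃.
(b) Mass: 509.8 × 84 = 42,820 g.

(a) 1.77 kg; (b) 42.8 kg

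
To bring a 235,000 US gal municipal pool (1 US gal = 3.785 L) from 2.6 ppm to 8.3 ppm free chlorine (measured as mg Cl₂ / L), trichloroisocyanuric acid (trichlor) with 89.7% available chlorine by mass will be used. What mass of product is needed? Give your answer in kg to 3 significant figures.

5.65 kg

Volume: 235,000 US gal × 3.785 L/gal = 889,475 L.
Chlorine deficit: 8.3 − 2.6 = 5.7 ppm = 5.7 mg/L as Cl₂.
Cl₂ equivalent needed: 5.7 mg/L × 889,475 L = 5,070,000 mg = 5070 g.
Product at 89.7% available chlorine: 5070 / 0.897 = 5652 g.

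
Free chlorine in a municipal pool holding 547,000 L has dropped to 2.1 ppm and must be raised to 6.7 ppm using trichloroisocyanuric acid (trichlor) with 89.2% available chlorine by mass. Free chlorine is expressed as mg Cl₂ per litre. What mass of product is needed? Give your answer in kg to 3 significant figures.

2.82 kg

Chlorine deficit: 6.7 − 2.1 = 4.6 ppm = 4.6 mg/L as Cl₂.
Cl₂ equivalent needed: 4.6 mg/L × 547,000 L = 2,516,000 mg = 2516 g.
Product at 89.2% available chlorine: 2516 / 0.892 = 2821 g.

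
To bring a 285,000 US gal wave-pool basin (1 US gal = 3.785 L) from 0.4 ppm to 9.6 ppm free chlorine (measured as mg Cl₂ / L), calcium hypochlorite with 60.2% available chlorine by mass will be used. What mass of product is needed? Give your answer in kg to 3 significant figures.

16.5 kg

Volume: 285,000 US gal × 3.785 L/gal = 1,078,725 L.
Chlorine deficit: 9.6 − 0.4 = 9.2 ppm = 9.2 mg/L as Cl₂.
Cl₂ equivalent needed: 9.2 mg/L × 1,078,725 L = 9,924,000 mg = 9924 g.
Product at 60.2% available chlorine: 9924 / 0.602 = 16,490 g.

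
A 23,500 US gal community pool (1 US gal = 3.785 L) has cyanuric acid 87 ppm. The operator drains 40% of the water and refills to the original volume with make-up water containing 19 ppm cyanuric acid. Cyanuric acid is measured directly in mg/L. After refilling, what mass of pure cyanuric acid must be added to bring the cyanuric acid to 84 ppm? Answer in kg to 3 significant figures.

Volume: 23,500 US gal × 3.785 L/gal = 88,948 L.
After draining 40% and refilling: 87 × 0.60 + 19 × 0.40 = 59.8 ppm.
Deficit to target: 84 − 59.8 = 24.2 mg/L.
Mass: 24.2 mg/L × 88,948 L = 2153 g cyanuric acid.

2.15 kg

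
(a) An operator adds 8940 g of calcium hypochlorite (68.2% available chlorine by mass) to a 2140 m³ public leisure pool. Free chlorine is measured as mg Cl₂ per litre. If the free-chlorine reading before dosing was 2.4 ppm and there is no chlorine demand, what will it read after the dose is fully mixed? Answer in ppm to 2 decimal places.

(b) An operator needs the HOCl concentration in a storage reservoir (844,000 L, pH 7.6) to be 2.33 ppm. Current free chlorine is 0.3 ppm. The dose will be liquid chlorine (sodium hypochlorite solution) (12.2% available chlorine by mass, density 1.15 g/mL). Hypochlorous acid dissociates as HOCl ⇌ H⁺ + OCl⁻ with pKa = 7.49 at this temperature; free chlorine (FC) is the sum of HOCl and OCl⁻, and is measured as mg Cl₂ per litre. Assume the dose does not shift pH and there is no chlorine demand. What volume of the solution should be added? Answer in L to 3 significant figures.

(a) 5.25 ppm; (b) 30.3 L

(a) Volume: 2140 m³ = 2,140,000 L.
(a) Available chlorine delivered: 8940 g × 0.682 = 6097 g as Cl₂.
(a) Concentration rise: 6097 g / 2,140,000 L = 2.849 mg/L = 2.85 ppm.
(a) Final FC: 2.4 + 2.85 = 5.25 ppm.

(b) [OCl⁻]/[HOCl] = 10^(pH − pKa) = 10^(7.6 − 7.49) = 1.288; fraction as HOCl = 1/(1 + 1.288) = 0.437.
(b) Free chlorine required for 2.33 ppm HOCl: 2.33 / 0.437 = 5.332 ppm.
(b) FC to add: 5.332 − 0.3 = 5.032 mg/L as Cl₂.
(b) Cl₂ equivalent: 5.032 mg/L × 844,000 L = 4247 g.
(b) Product at 12.2% available Cl: 4247 / 0.122 = 34,810 g.
(b) Volume: 34,810 g ÷ 1.15 g/mL = 30,270 mL.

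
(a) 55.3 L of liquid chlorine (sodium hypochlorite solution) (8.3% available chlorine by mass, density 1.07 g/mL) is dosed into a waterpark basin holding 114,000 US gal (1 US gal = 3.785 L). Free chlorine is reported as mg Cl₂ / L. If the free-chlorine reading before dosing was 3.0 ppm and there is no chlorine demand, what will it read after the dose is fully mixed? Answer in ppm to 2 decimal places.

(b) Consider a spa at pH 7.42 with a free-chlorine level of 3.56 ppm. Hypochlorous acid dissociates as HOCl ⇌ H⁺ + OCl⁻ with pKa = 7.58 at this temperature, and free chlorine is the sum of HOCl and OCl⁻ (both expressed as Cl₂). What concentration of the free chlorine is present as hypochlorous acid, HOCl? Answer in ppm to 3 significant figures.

(a) 14.38 ppm; (b) 2.10 ppm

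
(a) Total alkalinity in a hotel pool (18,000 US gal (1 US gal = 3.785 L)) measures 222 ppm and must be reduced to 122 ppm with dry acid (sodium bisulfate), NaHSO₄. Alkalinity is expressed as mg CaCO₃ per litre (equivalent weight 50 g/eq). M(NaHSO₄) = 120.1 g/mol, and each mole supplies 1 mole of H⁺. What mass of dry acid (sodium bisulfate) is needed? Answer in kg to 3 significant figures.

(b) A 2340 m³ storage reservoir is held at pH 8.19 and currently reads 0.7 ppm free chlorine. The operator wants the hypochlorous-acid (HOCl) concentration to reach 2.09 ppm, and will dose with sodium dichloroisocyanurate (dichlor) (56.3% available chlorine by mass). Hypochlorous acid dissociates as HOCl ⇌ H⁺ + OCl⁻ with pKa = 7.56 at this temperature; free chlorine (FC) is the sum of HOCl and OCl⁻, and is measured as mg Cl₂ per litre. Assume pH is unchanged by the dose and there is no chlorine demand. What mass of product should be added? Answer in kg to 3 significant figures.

(a) 16.4 kg; (b) 42.8 kg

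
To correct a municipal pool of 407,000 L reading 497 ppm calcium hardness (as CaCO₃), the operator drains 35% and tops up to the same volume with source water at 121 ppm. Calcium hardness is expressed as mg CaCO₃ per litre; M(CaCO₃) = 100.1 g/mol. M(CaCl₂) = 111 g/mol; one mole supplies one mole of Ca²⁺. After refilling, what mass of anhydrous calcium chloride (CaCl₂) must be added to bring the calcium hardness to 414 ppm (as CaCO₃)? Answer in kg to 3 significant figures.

21.9 kg

After draining 35% and refilling: 497 × 0.65 + 121 × 0.35 = 365.4 ppm.
Deficit to target: 414 − 365.4 = 48.6 mg/L.
As CaCO₃: 48.6 mg/L × 407,000 L = 19,780 g; ÷ 100.1 = 197.6 mol Ca²⁺.
Mass: 197.6 × 111 = 21,930 g.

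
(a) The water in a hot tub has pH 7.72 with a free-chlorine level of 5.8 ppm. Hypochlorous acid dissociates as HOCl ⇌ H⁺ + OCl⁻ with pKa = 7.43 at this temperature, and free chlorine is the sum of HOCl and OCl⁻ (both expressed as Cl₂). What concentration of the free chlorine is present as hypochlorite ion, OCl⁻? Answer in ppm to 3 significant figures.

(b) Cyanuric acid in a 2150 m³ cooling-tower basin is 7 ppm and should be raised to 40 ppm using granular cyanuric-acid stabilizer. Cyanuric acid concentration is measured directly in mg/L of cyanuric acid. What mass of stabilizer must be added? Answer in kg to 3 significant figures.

(a) 3.83 ppm; (b) 71.0 kg

(a) [OCl⁻]/[HOCl] = 10^(pH − pKa) = 10^(7.72 − 7.43) = 10^0.29 = 1.95.
(a) Fraction as HOCl = 1 / (1 + 1.95) = 0.339.
(a) OCl⁻ = (1 − 0.339) × 5.8 ppm = 3.834 ppm.

(b) Volume: 2150 m³ = 2,150,000 L.
(b) CYA to add: (40 − 7) = 33 mg/L × 2,150,000 L = 70,950 g cyanuric acid.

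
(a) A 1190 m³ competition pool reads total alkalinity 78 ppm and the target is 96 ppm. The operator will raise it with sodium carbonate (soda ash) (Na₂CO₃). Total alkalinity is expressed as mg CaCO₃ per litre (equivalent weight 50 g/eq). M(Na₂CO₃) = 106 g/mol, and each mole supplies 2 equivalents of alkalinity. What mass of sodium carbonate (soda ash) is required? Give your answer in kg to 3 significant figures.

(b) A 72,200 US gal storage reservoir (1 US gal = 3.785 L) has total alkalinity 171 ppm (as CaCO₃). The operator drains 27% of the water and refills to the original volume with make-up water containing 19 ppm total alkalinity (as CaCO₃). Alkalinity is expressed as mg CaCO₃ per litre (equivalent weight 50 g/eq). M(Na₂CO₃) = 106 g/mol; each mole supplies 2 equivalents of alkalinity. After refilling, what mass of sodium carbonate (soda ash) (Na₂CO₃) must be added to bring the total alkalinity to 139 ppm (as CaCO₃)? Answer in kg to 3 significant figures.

(a) Volume: 1190 m³ = 1,190,000 L.
(a) Alkalinity to add: (96 − 78) = 18 mg/L as CaCO₃ × 1,190,000 L = 21,420 g as CaCO₃.
(a) Equivalents: 21,420 g ÷ 50 g/eq = 428.4 eq.
(a) Each mole of Na₂CO₃ supplies 2 eq, so 428.4 / 2 = 214.2 mol.
(a) Mass: 214.2 mol × 106 g/mol = 22,710 g.

(b) Volume: 72,200 US gal × 3.785 L/gal = 273,277 L.
(b) After draining 27% and refilling: 171 × 0.73 + 19 × 0.27 = 129.96 ppm.
(b) Deficit to target: 139 − 129.96 = 9.04 mg/L.
(b) As CaCO₃: 9.04 mg/L × 273,277 L = 2470 g; ÷ 50 g/eq ÷ 2 = 24.7 mol Na₂CO₃.
(b) Mass: 24.7 × 106 = 2619 g.

(a) 22.7 kg; (b) 2.62 kg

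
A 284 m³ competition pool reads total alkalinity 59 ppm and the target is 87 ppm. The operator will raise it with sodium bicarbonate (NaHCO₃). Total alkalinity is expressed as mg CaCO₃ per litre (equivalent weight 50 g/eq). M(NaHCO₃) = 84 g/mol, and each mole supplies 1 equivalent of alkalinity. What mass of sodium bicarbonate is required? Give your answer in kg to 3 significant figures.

Volume: 284 m³ = 284,000 L.
Alkalinity to add: (87 − 59) = 28 mg/L as CaCO₃ × 284,000 L = 7952 g as CaCO₃.
Equivalents: 7952 g ÷ 50 g/eq = 159 eq.
NaHCO₃ supplies 1 eq per mole → 159 mol.
Mass: 159 mol × 84 g/mol = 13,360 g.

13.4 kg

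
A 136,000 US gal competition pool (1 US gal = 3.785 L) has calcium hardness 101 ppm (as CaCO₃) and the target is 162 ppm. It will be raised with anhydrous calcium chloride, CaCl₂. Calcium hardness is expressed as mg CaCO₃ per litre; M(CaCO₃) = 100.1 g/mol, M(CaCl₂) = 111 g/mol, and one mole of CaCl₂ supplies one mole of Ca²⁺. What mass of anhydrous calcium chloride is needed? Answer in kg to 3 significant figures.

34.8 kg

Volume: 136,000 US gal × 3.785 L/gal = 514,760 L.
Hardness to add: (162 − 101) = 61 mg/L as CaCO₃ × 514,760 L = 31,400 g as CaCO₃.
Moles of Ca²⁺ (1 mol Ca²⁺ ≡ 1 mol CaCO₃): 31,400 / 100.1 g/mol = 313.7 mol.
Mass of CaCl₂: 313.7 × 111 = 34,820 g.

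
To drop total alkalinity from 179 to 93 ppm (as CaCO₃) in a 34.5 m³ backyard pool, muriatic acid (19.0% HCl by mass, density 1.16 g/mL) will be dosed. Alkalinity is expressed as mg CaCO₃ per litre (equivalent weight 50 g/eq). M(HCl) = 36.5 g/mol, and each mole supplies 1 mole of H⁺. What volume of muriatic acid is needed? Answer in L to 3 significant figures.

9.83 L

Volume: 34.5 m³ = 34,500 L.
Alkalinity to neutralize: (179 − 93) = 86 mg/L as CaCO₃ × 34,500 L = 2967 g as CaCO₃.
Equivalents of H⁺ required: 2967 ÷ 50 g/eq = 59.34 eq = 59.34 mol HCl.
Mass of HCl: 59.34 × 36.5 = 2166 g.
Mass of 19.0% solution: 2166 / 0.19 = 11,400 g.
Volume: 11,400 g ÷ 1.16 g/mL = 9827 mL.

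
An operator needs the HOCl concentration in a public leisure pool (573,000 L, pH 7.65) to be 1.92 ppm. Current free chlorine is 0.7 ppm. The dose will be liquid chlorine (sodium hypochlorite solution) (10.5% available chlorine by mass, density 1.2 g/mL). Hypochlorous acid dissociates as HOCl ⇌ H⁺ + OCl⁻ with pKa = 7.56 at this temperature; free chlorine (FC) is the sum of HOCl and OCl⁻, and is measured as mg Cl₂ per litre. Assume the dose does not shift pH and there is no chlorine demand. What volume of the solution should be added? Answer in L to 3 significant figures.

16.3 L

[OCl⁻]/[HOCl] = 10^(pH − pKa) = 10^(7.65 − 7.56) = 1.23; fraction as HOCl = 1/(1 + 1.23) = 0.4484.
Free chlorine required for 1.92 ppm HOCl: 1.92 / 0.4484 = 4.282 ppm.
FC to add: 4.282 − 0.7 = 3.582 mg/L as Cl₂.
Cl₂ equivalent: 3.582 mg/L × 573,000 L = 2053 g.
Product at 10.5% available Cl: 2053 / 0.105 = 19,550 g.
Volume: 19,550 g ÷ 1.2 g/mL = 16,290 mL.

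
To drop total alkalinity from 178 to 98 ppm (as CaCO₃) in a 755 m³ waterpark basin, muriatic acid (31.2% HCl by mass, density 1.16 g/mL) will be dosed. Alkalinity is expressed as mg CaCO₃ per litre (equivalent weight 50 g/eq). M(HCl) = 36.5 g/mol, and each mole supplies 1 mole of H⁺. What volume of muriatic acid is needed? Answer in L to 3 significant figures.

Volume: 755 m³ = 755,000 L.
Alkalinity to neutralize: (178 − 98) = 80 mg/L as CaCO₃ × 755,000 L = 60,400 g as CaCO₃.
Equivalents of H⁺ required: 60,400 ÷ 50 g/eq = 1208 eq = 1208 mol HCl.
Mass of HCl: 1208 × 36.5 = 44,090 g.
Mass of 31.2% solution: 44,090 / 0.312 = 141,300 g.
Volume: 141,300 g ÷ 1.16 g/mL = 121,800 mL.

122 L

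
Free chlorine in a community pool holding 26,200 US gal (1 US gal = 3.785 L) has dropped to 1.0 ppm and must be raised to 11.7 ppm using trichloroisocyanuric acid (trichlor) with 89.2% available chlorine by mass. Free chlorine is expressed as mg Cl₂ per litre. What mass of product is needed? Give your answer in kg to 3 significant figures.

Volume: 26,200 US gal × 3.785 L/gal = 99,167 L.
Chlorine deficit: 11.7 − 1.0 = 10.7 ppm = 10.7 mg/L as Cl₂.
Cl₂ equivalent needed: 10.7 mg/L × 99,167 L = 1,061,000 mg = 1061 g.
Product at 89.2% available chlorine: 1061 / 0.892 = 1190 g.

1.19 kg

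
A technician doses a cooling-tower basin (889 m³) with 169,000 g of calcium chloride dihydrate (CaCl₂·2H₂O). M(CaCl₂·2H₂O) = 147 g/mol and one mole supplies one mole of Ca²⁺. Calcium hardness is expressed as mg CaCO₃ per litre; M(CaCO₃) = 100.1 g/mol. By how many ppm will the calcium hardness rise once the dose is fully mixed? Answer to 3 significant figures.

129 ppm

Volume: 889 m³ = 889,000 L.
Moles of Ca²⁺: 169,000 g ÷ 147 g/mol = 1150 mol.
As CaCO₃: 1150 mol × 100.1 g/mol = 115,100 g.
Rise: 115,100 g / 889,000 L × 1000 = 129.4 mg/L.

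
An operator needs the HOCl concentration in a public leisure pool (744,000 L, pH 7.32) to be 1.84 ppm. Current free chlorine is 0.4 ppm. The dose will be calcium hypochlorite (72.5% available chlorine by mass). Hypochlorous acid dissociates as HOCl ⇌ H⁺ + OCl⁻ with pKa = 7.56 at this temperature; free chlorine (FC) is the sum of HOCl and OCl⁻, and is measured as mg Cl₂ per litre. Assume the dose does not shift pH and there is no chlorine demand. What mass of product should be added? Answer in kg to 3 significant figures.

2.56 kg

[OCl⁻]/[HOCl] = 10^(pH − pKa) = 10^(7.32 − 7.56) = 0.5754; fraction as HOCl = 1/(1 + 0.5754) = 0.6347.
Free chlorine required for 1.84 ppm HOCl: 1.84 / 0.6347 = 2.899 ppm.
FC to add: 2.899 − 0.4 = 2.499 mg/L as Cl₂.
Cl₂ equivalent: 2.499 mg/L × 744,000 L = 1859 g.
Product at 72.5% available Cl: 1859 / 0.725 = 2564 g.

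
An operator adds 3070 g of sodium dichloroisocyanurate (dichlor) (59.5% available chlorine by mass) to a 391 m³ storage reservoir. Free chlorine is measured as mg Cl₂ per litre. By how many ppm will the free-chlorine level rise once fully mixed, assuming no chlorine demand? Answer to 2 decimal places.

4.67 ppm

Volume: 391 m³ = 391,000 L.
Available chlorine delivered: 3070 g × 0.595 = 1827 g as Cl₂.
Concentration rise: 1827 g / 391,000 L = 4.672 mg/L = 4.67 ppm.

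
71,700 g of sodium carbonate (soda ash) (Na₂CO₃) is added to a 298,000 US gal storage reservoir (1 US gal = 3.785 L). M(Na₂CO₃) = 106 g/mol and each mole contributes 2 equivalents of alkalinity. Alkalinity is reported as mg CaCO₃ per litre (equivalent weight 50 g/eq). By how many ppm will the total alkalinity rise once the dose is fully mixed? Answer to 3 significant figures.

60.0 ppm

Volume: 298,000 US gal × 3.785 L/gal = 1,127,930 L.
Moles of Na₂CO₃: 71,700 g ÷ 106 g/mol = 676.4 mol → 1353 eq of alkalinity.
As CaCO₃: 1353 eq × 50 g/eq = 67,640 g.
Rise: 67,640 g / 1,127,930 L × 1000 = 59.97 mg/L.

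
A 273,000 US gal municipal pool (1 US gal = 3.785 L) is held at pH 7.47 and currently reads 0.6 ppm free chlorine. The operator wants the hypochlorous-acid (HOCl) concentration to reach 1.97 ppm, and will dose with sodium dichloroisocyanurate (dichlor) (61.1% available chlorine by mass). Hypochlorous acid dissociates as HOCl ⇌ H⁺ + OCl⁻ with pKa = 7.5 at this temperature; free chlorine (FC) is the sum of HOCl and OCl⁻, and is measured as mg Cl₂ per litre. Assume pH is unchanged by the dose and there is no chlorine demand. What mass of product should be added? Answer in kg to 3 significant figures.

5.43 kg

Volume: 273,000 US gal × 3.785 L/gal = 1,033,305 L.
[OCl⁻]/[HOCl] = 10^(pH − pKa) = 10^(7.47 − 7.5) = 0.9333; fraction as HOCl = 1/(1 + 0.9333) = 0.5173.
Free chlorine required for 1.97 ppm HOCl: 1.97 / 0.5173 = 3.809 ppm.
FC to add: 3.809 − 0.6 = 3.209 mg/L as Cl₂.
Cl₂ equivalent: 3.209 mg/L × 1,033,305 L = 3315 g.
Product at 61.1% available Cl: 3315 / 0.611 = 5426 g.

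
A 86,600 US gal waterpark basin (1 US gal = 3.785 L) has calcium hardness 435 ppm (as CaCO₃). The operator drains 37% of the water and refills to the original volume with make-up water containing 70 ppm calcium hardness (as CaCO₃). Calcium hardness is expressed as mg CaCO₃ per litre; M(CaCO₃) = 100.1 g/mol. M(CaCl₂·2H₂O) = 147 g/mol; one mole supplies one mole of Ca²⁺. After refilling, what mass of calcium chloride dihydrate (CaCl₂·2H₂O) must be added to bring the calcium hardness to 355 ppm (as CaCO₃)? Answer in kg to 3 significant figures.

Volume: 86,600 US gal × 3.785 L/gal = 327,781 L.
After draining 37% and refilling: 435 × 0.63 + 70 × 0.37 = 299.95 ppm.
Deficit to target: 355 − 299.95 = 55.05 mg/L.
As CaCO₃: 55.05 mg/L × 327,781 L = 18,040 g; ÷ 100.1 = 180.3 mol Ca²⁺.
Mass: 180.3 × 147 = 26,500 g.

26.5 kg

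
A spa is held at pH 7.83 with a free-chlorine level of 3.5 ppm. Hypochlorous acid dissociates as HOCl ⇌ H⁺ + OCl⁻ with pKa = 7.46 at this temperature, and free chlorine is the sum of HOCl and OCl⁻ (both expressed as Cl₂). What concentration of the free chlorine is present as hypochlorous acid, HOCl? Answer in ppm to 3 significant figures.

[OCl⁻]/[HOCl] = 10^(pH − pKa) = 10^(7.83 − 7.46) = 10^0.37 = 2.344.
Fraction as HOCl = 1 / (1 + 2.344) = 0.299.
HOCl = 0.299 × 3.5 ppm = 1.047 ppm.

1.05 ppm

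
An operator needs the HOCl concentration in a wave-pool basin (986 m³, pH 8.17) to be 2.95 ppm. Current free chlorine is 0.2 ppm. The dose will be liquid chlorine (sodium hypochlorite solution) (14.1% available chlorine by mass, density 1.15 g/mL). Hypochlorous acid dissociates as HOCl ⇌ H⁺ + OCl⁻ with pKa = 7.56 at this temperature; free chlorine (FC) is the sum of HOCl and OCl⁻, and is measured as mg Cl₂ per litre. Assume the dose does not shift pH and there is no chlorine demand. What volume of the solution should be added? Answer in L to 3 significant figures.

Volume: 986 m³ = 986,000 L.
[OCl⁻]/[HOCl] = 10^(pH − pKa) = 10^(8.17 − 7.56) = 4.074; fraction as HOCl = 1/(1 + 4.074) = 0.1971.
Free chlorine required for 2.95 ppm HOCl: 2.95 / 0.1971 = 14.97 ppm.
FC to add: 14.97 − 0.2 = 14.77 mg/L as Cl₂.
Cl₂ equivalent: 14.77 mg/L × 986,000 L = 14,560 g.
Product at 14.1% available Cl: 14,560 / 0.141 = 103,300 g.
Volume: 103,300 g ÷ 1.15 g/mL = 89,800 mL.

89.8 L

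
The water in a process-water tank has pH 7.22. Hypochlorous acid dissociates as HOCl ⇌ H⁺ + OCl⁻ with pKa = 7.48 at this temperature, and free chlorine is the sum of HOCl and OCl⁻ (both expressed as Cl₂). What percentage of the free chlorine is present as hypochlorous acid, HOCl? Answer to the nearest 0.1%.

64.5%

[OCl⁻]/[HOCl] = 10^(pH − pKa) = 10^(7.22 − 7.48) = 10^-0.26 = 0.5495.
Fraction as HOCl = 1 / (1 + 0.5495) = 0.6454.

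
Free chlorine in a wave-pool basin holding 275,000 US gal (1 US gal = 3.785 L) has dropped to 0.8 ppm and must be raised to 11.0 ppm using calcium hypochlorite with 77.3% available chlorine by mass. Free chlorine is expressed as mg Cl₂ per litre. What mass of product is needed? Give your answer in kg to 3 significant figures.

Volume: 275,000 US gal × 3.785 L/gal = 1,040,875 L.
Chlorine deficit: 11.0 − 0.8 = 10.2 ppm = 10.2 mg/L as Cl₂.
Cl₂ equivalent needed: 10.2 mg/L × 1,040,875 L = 10,620,000 mg = 10,620 g.
Product at 77.3% available chlorine: 10,620 / 0.773 = 13,730 g.

13.7 kg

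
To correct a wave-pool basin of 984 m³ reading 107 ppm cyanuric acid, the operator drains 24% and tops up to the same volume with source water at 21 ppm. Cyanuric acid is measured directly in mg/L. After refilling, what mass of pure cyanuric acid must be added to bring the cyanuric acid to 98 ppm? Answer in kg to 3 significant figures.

Volume: 984 m³ = 984,000 L.
After draining 24% and refilling: 107 × 0.76 + 21 × 0.24 = 86.36 ppm.
Deficit to target: 98 − 86.36 = 11.64 mg/L.
Mass: 11.64 mg/L × 984,000 L = 11,450 g cyanuric acid.

11.5 kg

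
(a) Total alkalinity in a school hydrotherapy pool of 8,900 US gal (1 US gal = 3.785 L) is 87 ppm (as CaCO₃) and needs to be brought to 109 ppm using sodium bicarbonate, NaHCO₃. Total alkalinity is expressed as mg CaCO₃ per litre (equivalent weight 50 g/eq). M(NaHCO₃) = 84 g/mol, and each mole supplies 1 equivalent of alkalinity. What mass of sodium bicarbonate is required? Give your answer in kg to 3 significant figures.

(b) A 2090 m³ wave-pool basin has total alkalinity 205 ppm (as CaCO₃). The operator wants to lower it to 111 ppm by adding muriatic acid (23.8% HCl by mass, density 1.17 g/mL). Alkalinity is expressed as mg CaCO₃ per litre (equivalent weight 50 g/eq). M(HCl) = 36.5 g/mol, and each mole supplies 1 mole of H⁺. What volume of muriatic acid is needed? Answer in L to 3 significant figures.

(a) Volume: 8,900 US gal × 3.785 L/gal = 33,686 L.
(a) Alkalinity to add: (109 − 87) = 22 mg/L as CaCO₃ × 33,686 L = 741.1 g as CaCO₃.
(a) Equivalents: 741.1 g ÷ 50 g/eq = 14.82 eq.
(a) NaHCO₃ supplies 1 eq per mole → 14.82 mol.
(a) Mass: 14.82 mol × 84 g/mol = 1245 g.

(b) Volume: 2090 m³ = 2,090,000 L.
(b) Alkalinity to neutralize: (205 − 111) = 94 mg/L as CaCO₃ × 2,090,000 L = 196,500 g as CaCO₃.
(b) Equivalents of H⁺ required: 196,500 ÷ 50 g/eq = 3929 eq = 3929 mol HCl.
(b) Mass of HCl: 3929 × 36.5 = 143,400 g.
(b) Mass of 23.8% solution: 143,400 / 0.238 = 602,600 g.
(b) Volume: 602,600 g ÷ 1.17 g/mL = 515,000 mL.

(a) 1.25 kg; (b) 515 L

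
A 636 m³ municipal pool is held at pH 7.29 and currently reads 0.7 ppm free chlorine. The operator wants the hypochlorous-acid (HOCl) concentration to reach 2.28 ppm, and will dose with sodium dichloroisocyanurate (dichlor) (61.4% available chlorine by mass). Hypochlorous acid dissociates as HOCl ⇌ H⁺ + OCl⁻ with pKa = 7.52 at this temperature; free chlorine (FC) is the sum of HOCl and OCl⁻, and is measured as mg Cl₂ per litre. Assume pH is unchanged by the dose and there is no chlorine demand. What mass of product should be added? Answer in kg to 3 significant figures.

3.03 kg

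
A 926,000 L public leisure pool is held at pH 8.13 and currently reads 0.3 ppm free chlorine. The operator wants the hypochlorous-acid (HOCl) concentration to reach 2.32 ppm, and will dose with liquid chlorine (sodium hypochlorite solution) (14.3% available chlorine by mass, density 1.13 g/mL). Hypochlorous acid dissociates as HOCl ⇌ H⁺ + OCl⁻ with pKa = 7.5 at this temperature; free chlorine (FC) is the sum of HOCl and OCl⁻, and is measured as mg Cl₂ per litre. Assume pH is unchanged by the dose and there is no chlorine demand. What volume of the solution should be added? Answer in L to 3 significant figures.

[OCl⁻]/[HOCl] = 10^(pH − pKa) = 10^(8.13 − 7.5) = 4.266; fraction as HOCl = 1/(1 + 4.266) = 0.1899.
Free chlorine required for 2.32 ppm HOCl: 2.32 / 0.1899 = 12.22 ppm.
FC to add: 12.22 − 0.3 = 11.92 mg/L as Cl₂.
Cl₂ equivalent: 11.92 mg/L × 926,000 L = 11,030 g.
Product at 14.3% available Cl: 11,030 / 0.143 = 77,170 g.
Volume: 77,170 g ÷ 1.13 g/mL = 68,290 mL.

68.3 L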